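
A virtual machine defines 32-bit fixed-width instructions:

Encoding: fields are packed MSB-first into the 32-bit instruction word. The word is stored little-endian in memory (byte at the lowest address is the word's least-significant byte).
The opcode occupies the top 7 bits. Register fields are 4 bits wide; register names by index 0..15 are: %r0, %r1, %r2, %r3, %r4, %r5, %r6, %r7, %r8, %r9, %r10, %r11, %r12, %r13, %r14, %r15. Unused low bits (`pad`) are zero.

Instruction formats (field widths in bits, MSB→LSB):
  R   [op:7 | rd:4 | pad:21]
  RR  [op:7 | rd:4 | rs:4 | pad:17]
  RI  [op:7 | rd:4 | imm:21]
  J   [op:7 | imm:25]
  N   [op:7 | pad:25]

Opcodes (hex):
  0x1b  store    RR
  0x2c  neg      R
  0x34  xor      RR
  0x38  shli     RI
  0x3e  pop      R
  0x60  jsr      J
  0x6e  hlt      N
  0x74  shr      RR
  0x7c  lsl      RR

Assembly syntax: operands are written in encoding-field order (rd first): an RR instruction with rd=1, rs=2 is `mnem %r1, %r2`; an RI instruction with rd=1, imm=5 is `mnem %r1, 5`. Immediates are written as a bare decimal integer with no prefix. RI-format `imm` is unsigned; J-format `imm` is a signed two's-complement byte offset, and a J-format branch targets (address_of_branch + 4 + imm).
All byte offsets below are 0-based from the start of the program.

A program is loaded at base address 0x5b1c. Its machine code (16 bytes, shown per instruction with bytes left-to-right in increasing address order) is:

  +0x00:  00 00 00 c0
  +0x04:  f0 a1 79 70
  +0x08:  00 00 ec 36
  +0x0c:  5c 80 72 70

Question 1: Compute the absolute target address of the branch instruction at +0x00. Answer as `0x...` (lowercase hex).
0x5b20

off 0x00: read 00 00 00 c0 as little → 0xc0000000
  opcode bits[31:25]=0x60: jsr/J
  imm: (w>>0)&0x1ffffff=0x0 → 0
  target = base 0x5b1c + off 0x00 + 4 + imm 0 = 0x5b20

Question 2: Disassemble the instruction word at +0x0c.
[0c] 5c 80 72 70 → 0x7072805c
  op=0x7072805c>>25=0x38 ⇒ shli (RI)
  [24:21] rd=3 = %r3
  [20:0] imm=1212508 = 1212508

shli %r3, 1212508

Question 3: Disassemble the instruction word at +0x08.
+0x08: 00 00 ec 36 ⇒ word 0x36ec0000 (little)
  op=0x36ec0000>>25=0x1b ⇒ store (RR)
  rd@[24:21]=0x7 ⇒ %r7
  rs@[20:17]=0x6 ⇒ %r6

store %r7, %r6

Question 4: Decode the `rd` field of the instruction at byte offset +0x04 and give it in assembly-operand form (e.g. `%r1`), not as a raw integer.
+0x04: f0 a1 79 70 ⇒ word 0x7079a1f0 (little)
  opcode bits[31:25]=0x38: shli/RI
  [24:21] rd=3 = %r3
  [20:0] imm=1679856 = 1679856

%r3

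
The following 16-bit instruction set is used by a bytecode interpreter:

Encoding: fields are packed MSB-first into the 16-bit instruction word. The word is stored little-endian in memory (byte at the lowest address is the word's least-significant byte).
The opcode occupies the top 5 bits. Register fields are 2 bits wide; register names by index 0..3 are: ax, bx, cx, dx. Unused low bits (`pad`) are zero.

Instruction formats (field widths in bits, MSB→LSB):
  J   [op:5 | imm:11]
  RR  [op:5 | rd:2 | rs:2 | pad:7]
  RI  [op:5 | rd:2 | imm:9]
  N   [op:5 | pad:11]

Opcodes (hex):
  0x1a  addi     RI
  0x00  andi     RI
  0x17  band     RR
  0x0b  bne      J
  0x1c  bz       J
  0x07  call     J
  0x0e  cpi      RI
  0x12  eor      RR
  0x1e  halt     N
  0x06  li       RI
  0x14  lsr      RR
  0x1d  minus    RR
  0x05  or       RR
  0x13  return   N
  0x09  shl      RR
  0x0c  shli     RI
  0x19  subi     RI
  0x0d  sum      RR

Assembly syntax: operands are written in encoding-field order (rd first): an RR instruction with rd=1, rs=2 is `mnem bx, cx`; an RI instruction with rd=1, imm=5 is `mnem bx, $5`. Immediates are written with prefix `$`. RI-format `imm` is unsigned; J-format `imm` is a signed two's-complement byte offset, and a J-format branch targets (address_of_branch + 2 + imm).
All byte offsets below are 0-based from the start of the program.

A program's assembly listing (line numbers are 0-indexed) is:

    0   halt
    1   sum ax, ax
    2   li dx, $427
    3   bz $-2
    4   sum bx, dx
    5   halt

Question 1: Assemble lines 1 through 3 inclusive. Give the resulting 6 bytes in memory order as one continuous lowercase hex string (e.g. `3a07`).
L1: sum op=0xd:5|rd=0:2|rs=0:2|pad=0:7 ⇒ 0x6800 ⇒ little 00 68
L2: li op=0x6:5|rd=3:2|imm=427:9 ⇒ 0x37ab ⇒ little ab 37
L3: bz op=0x1c:5|imm=-2:11 ⇒ 0xe7fe ⇒ little fe e7

0068ab37fee7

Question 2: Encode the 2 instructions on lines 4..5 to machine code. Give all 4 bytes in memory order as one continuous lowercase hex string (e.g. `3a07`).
806b00f0

L4: sum op=0xd:5|rd=1:2|rs=3:2|pad=0:7 ⇒ 0x6b80 ⇒ little 80 6b
L5: halt op=0x1e:5|pad=0:11 ⇒ 0xf000 ⇒ little 00 f0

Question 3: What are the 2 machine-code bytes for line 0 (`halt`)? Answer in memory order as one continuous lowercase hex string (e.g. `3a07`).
00f0

L0: halt op=0x1e:5|pad=0:11 ⇒ 0xf000 ⇒ little 00 f0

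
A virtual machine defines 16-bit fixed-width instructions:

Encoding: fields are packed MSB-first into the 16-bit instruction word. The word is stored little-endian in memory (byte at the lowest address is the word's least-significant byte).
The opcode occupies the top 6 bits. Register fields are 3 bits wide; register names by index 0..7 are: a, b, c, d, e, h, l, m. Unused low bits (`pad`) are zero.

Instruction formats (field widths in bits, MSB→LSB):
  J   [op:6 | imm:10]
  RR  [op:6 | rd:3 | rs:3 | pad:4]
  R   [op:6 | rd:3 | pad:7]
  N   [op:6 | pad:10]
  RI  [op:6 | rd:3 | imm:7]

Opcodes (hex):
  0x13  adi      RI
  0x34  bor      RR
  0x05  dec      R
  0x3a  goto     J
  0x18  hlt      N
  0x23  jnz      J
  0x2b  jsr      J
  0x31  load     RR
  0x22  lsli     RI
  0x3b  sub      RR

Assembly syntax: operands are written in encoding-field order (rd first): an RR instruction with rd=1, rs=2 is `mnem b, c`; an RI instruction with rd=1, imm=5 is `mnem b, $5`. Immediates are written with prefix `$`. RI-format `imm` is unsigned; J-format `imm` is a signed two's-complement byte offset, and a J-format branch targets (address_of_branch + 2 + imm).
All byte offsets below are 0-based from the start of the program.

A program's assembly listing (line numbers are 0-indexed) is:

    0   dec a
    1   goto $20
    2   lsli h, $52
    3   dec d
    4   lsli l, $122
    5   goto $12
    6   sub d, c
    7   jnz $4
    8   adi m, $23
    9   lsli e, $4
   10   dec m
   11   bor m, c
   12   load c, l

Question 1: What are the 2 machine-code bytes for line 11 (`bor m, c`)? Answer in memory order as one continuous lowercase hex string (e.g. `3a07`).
L11: bor op=0x34:6|rd=7:3|rs=2:3|pad=0:4 ⇒ 0xd3a0 ⇒ little a0 d3

a0d3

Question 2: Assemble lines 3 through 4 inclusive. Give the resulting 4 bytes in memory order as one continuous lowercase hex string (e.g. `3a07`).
80157a8b

3. dec fields op=0x5:6|rd=3:3|pad=0:7 → word 1580h → 80 15
4. lsli fields op=0x22:6|rd=6:3|imm=122:7 → word 8b7ah → 7a 8b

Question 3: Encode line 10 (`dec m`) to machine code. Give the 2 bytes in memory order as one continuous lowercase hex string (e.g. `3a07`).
L10: dec op=0x5:6|rd=7:3|pad=0:7 ⇒ 0x1780 ⇒ little 80 17

8017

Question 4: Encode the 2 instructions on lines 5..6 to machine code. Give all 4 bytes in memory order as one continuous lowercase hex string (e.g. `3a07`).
0ce8a0ed

5. goto fields op=0x3a:6|imm=12:10 → word e80ch → 0c e8
6. sub fields op=0x3b:6|rd=3:3|rs=2:3|pad=0:4 → word eda0h → a0 ed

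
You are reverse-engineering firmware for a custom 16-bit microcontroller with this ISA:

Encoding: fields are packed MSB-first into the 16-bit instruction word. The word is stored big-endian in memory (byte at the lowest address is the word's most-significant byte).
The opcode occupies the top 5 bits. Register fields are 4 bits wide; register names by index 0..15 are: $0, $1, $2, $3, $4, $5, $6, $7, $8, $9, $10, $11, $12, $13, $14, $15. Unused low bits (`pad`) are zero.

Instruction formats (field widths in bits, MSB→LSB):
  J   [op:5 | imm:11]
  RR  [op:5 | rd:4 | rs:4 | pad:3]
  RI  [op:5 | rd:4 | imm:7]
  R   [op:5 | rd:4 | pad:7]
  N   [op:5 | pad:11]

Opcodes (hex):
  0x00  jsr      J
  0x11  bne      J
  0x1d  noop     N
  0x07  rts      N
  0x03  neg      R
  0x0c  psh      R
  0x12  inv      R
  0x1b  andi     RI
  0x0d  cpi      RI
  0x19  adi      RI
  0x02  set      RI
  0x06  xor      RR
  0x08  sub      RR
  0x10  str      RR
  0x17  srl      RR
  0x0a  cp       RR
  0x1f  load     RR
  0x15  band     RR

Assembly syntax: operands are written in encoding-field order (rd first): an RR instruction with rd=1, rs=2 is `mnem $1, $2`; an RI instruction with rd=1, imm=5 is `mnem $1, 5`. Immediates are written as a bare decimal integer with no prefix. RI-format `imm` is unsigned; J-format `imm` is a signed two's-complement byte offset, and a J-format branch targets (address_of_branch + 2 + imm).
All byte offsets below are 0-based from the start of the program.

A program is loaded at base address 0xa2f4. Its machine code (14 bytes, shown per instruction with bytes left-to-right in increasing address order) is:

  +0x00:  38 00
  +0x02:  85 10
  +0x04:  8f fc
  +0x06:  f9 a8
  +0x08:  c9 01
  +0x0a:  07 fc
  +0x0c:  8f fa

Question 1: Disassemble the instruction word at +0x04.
bne -4

off 0x04: read 8f fc as big → 0x8ffc
  top 5b → 0x11 → bne [J]
  imm: (w>>0)&0x7ff=0x7fc (s11→-4) → -4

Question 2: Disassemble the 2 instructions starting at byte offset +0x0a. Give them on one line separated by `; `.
[0a] 07 fc → 0x07fc
  op=0x07fc>>11=0x0 ⇒ jsr (J)
  [10:0] imm=2044 (s11→-4) = -4
[0c] 8f fa → 0x8ffa
  op=0x8ffa>>11=0x11 ⇒ bne (J)
  [10:0] imm=2042 (s11→-6) = -6

jsr -4; bne -6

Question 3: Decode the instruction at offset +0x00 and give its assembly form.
rts

off 0x00: read 38 00 as big → 0x3800
  op=0x3800>>11=0x7 ⇒ rts (N)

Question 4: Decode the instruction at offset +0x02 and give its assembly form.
off 0x02: read 85 10 as big → 0x8510
  top 5b → 0x10 → str [RR]
  [10:7] rd=10 = $10
  [6:3] rs=2 = $2

str $10, $2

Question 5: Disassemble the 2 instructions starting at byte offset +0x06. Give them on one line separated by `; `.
load $3, $5; adi $2, 1

+0x06: f9 a8 ⇒ word 0xf9a8 (big)
  top 5b → 0x1f → load [RR]
  rd@[10:7]=0x3 ⇒ $3
  rs@[6:3]=0x5 ⇒ $5
+0x08: c9 01 ⇒ word 0xc901 (big)
  top 5b → 0x19 → adi [RI]
  rd@[10:7]=0x2 ⇒ $2
  imm@[6:0]=0x1 ⇒ 1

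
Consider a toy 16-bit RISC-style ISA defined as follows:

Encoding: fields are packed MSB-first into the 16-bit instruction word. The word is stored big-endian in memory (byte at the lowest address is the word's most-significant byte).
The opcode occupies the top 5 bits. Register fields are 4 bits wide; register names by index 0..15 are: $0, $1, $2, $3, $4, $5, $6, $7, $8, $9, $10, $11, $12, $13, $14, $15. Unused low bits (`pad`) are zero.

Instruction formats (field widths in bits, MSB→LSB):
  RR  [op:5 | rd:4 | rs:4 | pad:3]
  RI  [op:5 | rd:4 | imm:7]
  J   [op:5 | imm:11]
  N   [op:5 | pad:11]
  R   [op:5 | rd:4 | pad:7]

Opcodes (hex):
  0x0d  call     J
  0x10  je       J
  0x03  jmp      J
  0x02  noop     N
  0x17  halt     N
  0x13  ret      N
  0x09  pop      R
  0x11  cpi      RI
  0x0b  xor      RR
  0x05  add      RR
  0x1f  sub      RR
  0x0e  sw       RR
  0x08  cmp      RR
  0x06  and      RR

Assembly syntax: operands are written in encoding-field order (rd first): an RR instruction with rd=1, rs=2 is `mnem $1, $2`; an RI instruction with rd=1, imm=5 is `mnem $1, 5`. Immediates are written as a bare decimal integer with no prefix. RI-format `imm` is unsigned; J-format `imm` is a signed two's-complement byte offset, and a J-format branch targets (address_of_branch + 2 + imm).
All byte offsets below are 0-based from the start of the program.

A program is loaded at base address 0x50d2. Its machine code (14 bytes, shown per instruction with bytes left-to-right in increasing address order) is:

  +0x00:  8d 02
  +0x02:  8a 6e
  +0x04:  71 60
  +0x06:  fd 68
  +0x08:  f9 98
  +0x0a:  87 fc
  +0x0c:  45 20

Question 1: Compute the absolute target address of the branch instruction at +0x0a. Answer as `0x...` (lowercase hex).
off 0x0a: read 87 fc as big → 0x87fc
  opcode bits[15:11]=0x10: je/J
  imm: (w>>0)&0x7ff=0x7fc (s11→-4) → -4
  target = base 0x50d2 + off 0x0a + 2 + imm -4 = 0x50da

0x50da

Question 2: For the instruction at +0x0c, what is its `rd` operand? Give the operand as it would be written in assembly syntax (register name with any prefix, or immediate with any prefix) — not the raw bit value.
$10

@+0c  big-endian(45 20) = 0x4520
  op=0x4520>>11=0x8 ⇒ cmp (RR)
  rd: (w>>7)&0xf=0xa → $10
  rs: (w>>3)&0xf=0x4 → $4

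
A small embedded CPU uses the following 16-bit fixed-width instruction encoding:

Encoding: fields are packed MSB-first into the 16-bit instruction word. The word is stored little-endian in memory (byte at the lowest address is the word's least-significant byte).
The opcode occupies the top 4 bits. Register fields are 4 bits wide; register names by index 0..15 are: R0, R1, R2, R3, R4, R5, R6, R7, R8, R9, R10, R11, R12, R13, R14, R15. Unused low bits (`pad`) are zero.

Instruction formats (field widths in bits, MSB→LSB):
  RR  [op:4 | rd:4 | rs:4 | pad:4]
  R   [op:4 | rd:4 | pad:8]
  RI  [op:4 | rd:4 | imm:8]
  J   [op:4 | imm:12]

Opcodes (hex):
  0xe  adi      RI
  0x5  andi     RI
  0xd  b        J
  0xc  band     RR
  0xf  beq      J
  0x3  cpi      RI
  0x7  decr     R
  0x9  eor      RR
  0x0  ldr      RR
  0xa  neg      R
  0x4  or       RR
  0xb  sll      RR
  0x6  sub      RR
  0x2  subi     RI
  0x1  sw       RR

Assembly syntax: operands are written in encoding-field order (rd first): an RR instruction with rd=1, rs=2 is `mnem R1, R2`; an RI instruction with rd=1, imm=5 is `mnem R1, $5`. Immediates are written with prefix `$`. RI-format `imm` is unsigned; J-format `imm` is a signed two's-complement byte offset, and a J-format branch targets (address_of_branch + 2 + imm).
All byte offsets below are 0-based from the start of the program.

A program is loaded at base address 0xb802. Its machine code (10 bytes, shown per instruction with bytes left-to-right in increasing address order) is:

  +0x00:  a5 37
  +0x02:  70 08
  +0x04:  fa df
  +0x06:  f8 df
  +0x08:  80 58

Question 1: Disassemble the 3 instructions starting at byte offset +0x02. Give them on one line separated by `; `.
+0x02: 70 08 ⇒ word 0x0870 (little)
  op=0x0870>>12=0x0 ⇒ ldr (RR)
  rd@[11:8]=0x8 ⇒ R8
  rs@[7:4]=0x7 ⇒ R7
+0x04: fa df ⇒ word 0xdffa (little)
  op=0xdffa>>12=0xd ⇒ b (J)
  imm@[11:0]=0xffa (s12→-6) ⇒ $-6
+0x06: f8 df ⇒ word 0xdff8 (little)
  op=0xdff8>>12=0xd ⇒ b (J)
  imm@[11:0]=0xff8 (s12→-8) ⇒ $-8

ldr R8, R7; b $-6; b $-8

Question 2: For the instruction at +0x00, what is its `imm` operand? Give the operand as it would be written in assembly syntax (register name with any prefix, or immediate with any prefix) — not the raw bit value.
@+00  little-endian(a5 37) = 0x37a5
  top 4b → 0x3 → cpi [RI]
  [11:8] rd=7 = R7
  [7:0] imm=165 = $165

$165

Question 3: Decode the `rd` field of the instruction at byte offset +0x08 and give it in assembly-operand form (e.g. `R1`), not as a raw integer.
off 0x08: read 80 58 as little → 0x5880
  top 4b → 0x5 → andi [RI]
  rd: (w>>8)&0xf=0x8 → R8
  imm: (w>>0)&0xff=0x80 → $128

R8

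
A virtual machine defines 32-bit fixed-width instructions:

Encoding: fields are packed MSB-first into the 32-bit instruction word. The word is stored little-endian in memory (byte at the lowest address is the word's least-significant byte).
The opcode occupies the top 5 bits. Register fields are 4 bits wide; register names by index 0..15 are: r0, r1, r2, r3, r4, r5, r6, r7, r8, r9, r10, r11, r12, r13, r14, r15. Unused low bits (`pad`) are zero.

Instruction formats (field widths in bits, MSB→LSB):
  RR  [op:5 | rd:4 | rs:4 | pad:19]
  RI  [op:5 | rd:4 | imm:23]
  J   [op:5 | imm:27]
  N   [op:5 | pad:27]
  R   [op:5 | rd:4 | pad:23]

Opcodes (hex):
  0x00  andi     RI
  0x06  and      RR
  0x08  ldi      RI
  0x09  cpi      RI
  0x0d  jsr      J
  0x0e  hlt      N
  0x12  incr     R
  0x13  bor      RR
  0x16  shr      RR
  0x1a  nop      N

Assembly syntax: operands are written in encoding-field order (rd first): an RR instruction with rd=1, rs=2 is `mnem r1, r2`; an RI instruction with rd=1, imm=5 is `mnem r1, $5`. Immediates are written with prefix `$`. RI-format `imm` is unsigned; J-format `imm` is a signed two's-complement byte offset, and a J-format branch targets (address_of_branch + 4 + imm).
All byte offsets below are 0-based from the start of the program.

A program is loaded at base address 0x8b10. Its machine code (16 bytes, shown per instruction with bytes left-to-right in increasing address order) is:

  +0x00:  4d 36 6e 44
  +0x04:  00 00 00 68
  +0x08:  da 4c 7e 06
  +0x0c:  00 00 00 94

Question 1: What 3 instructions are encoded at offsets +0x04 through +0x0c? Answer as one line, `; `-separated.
+0x04: 00 00 00 68 ⇒ word 0x68000000 (little)
  opcode bits[31:27]=0xd: jsr/J
  [26:0] imm=0 = $0
+0x08: da 4c 7e 06 ⇒ word 0x067e4cda (little)
  opcode bits[31:27]=0x0: andi/RI
  [26:23] rd=12 = r12
  [22:0] imm=8277210 = $8277210
+0x0c: 00 00 00 94 ⇒ word 0x94000000 (little)
  opcode bits[31:27]=0x12: incr/R
  [26:23] rd=8 = r8

jsr $0; andi r12, $8277210; incr r8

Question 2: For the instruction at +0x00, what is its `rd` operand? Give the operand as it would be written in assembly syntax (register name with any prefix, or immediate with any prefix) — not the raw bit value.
[00] 4d 36 6e 44 → 0x446e364d
  op=0x446e364d>>27=0x8 ⇒ ldi (RI)
  rd: (w>>23)&0xf=0x8 → r8
  imm: (w>>0)&0x7fffff=0x6e364d → $7222861

r8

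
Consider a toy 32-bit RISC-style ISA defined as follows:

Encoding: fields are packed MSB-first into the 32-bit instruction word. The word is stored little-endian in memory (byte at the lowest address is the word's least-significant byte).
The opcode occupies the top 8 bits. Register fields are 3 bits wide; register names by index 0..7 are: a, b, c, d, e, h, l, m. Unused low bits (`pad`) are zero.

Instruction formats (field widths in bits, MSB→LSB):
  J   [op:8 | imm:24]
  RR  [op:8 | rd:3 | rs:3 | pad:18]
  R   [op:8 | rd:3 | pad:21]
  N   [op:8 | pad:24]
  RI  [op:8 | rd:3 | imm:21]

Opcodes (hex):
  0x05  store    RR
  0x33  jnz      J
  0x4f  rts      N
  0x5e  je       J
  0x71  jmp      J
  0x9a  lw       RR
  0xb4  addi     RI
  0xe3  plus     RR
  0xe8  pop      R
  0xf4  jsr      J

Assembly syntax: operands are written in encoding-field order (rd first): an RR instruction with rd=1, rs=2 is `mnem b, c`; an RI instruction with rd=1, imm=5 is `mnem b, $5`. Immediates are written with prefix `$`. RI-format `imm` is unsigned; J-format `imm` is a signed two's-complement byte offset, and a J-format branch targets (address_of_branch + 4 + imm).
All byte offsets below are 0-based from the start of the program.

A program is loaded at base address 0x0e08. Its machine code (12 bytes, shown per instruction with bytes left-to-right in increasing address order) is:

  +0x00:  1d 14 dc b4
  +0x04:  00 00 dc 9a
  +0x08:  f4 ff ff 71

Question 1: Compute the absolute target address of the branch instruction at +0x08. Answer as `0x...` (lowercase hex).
0x0e08

+0x08: f4 ff ff 71 ⇒ word 0x71fffff4 (little)
  top 8b → 0x71 → jmp [J]
  imm: (w>>0)&0xffffff=0xfffff4 (s24→-12) → $-12
  target = base 0x0e08 + off 0x08 + 4 + imm -12 = 0x0e08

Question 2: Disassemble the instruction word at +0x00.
addi l, $1840157

+0x00: 1d 14 dc b4 ⇒ word 0xb4dc141d (little)
  top 8b → 0xb4 → addi [RI]
  [23:21] rd=6 = l
  [20:0] imm=1840157 = $1840157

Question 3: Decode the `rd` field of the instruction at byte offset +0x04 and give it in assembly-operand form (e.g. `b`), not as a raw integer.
l

[04] 00 00 dc 9a → 0x9adc0000
  opcode bits[31:24]=0x9a: lw/RR
  rd@[23:21]=0x6 ⇒ l
  rs@[20:18]=0x7 ⇒ m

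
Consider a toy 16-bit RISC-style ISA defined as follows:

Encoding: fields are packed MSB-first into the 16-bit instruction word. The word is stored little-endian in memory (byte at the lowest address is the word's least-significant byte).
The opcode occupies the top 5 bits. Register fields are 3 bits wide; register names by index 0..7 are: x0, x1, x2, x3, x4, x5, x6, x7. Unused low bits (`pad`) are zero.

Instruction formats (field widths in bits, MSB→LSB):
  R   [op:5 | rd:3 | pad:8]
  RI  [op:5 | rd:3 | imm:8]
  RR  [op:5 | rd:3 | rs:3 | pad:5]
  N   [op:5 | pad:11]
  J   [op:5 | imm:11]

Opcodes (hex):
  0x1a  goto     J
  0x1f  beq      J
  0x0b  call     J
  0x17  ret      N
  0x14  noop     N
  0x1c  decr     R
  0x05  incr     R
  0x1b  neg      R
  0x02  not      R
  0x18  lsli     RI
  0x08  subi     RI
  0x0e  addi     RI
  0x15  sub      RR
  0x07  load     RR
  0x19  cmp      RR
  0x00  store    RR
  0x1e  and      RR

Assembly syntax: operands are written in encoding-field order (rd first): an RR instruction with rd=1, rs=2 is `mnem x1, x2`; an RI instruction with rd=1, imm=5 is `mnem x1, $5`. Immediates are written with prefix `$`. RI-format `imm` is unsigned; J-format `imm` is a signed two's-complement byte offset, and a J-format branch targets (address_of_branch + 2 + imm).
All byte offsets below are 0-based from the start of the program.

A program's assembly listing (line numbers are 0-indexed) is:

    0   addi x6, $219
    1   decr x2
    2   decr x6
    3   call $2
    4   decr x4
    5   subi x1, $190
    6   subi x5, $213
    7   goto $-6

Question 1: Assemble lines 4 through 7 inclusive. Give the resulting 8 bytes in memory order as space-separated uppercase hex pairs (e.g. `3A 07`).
line 4 (decr): pack op=0x1c:5|rd=4:3|pad=0:8 = 0xe400; little→ 00 e4
line 5 (subi): pack op=0x8:5|rd=1:3|imm=190:8 = 0x41be; little→ be 41
line 6 (subi): pack op=0x8:5|rd=5:3|imm=213:8 = 0x45d5; little→ d5 45
line 7 (goto): pack op=0x1a:5|imm=-6:11 = 0xd7fa; little→ fa d7

00 E4 BE 41 D5 45 FA D7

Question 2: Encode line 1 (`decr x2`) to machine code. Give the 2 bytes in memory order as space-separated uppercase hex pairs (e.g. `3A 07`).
1. decr fields op=0x1c:5|rd=2:3|pad=0:8 → word e200h → 00 e2

00 E2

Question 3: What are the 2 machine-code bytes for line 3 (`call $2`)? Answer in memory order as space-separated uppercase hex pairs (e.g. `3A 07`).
02 58

line 3 (call): pack op=0xb:5|imm=2:11 = 0x5802; little→ 02 58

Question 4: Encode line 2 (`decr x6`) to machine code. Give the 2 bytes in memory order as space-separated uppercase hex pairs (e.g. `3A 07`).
L2: decr op=0x1c:5|rd=6:3|pad=0:8 ⇒ 0xe600 ⇒ little 00 e6

00 E6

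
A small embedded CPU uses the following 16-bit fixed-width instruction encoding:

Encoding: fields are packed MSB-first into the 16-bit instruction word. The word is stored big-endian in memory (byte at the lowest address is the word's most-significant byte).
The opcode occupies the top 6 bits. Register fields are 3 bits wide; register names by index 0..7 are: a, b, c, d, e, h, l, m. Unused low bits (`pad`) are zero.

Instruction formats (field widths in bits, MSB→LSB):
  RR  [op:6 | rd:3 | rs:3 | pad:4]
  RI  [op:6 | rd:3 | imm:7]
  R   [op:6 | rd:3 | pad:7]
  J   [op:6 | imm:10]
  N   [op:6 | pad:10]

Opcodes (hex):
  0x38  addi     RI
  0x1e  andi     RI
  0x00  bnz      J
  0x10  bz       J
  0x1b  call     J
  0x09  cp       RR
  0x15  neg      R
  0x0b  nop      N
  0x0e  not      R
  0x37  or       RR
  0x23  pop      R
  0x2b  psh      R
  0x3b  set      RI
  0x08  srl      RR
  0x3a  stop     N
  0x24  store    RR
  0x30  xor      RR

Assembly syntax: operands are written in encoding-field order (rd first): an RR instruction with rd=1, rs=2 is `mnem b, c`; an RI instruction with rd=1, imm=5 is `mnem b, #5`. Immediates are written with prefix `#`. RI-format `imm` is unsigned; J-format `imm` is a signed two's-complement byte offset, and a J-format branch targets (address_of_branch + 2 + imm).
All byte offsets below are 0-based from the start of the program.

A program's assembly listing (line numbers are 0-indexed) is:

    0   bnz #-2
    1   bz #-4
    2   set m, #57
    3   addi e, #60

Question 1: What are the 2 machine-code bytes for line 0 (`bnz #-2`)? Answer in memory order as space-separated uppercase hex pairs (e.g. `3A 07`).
03 FE

line 0 (bnz): pack op=0x0:6|imm=-2:10 = 0x03fe; big→ 03 fe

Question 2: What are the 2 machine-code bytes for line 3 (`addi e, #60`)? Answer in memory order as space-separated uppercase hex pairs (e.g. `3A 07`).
L3: addi op=0x38:6|rd=4:3|imm=60:7 ⇒ 0xe23c ⇒ big e2 3c

E2 3C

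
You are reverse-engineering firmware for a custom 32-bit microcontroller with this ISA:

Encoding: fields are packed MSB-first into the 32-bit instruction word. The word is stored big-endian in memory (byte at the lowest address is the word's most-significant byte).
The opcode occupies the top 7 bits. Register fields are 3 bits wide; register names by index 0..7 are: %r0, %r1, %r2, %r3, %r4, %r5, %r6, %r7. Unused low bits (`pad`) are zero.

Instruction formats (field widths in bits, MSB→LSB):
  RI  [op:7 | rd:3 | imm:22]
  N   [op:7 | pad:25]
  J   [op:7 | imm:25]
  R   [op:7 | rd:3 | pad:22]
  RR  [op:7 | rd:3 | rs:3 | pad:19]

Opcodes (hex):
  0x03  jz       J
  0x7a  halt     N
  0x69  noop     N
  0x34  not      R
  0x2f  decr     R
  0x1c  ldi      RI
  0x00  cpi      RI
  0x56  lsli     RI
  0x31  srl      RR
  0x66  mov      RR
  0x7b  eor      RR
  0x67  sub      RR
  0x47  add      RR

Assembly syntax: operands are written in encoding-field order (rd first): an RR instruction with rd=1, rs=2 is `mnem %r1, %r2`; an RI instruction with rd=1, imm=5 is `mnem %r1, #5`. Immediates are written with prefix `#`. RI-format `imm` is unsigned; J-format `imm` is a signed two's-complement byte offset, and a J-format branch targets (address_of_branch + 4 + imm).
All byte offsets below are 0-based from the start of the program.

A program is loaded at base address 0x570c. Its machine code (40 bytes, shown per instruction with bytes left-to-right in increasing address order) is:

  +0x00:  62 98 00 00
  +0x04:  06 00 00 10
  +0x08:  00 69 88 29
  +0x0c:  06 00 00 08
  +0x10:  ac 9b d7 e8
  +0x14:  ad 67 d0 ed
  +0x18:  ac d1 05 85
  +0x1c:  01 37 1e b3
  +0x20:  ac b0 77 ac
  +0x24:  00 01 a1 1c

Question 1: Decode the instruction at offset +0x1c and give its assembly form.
cpi %r4, #3612339

@+1c  big-endian(01 37 1e b3) = 0x01371eb3
  top 7b → 0x0 → cpi [RI]
  [24:22] rd=4 = %r4
  [21:0] imm=3612339 = #3612339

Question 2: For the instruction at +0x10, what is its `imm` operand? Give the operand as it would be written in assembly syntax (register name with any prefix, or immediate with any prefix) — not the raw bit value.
+0x10: ac 9b d7 e8 ⇒ word 0xac9bd7e8 (big)
  op=0xac9bd7e8>>25=0x56 ⇒ lsli (RI)
  [24:22] rd=2 = %r2
  [21:0] imm=1824744 = #1824744

#1824744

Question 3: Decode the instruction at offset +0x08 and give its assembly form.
@+08  big-endian(00 69 88 29) = 0x00698829
  op=0x00698829>>25=0x0 ⇒ cpi (RI)
  rd: (w>>22)&0x7=0x1 → %r1
  imm: (w>>0)&0x3fffff=0x298829 → #2721833

cpi %r1, #2721833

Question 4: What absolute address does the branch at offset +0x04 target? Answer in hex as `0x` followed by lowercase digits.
0x5724

[04] 06 00 00 10 → 0x06000010
  top 7b → 0x3 → jz [J]
  [24:0] imm=16 = #16
  target = base 0x570c + off 0x04 + 4 + imm 16 = 0x5724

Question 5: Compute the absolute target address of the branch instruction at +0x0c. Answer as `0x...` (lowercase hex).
0x5724

+0x0c: 06 00 00 08 ⇒ word 0x06000008 (big)
  op=0x06000008>>25=0x3 ⇒ jz (J)
  imm@[24:0]=0x8 ⇒ #8
  target = base 0x570c + off 0x0c + 4 + imm 8 = 0x5724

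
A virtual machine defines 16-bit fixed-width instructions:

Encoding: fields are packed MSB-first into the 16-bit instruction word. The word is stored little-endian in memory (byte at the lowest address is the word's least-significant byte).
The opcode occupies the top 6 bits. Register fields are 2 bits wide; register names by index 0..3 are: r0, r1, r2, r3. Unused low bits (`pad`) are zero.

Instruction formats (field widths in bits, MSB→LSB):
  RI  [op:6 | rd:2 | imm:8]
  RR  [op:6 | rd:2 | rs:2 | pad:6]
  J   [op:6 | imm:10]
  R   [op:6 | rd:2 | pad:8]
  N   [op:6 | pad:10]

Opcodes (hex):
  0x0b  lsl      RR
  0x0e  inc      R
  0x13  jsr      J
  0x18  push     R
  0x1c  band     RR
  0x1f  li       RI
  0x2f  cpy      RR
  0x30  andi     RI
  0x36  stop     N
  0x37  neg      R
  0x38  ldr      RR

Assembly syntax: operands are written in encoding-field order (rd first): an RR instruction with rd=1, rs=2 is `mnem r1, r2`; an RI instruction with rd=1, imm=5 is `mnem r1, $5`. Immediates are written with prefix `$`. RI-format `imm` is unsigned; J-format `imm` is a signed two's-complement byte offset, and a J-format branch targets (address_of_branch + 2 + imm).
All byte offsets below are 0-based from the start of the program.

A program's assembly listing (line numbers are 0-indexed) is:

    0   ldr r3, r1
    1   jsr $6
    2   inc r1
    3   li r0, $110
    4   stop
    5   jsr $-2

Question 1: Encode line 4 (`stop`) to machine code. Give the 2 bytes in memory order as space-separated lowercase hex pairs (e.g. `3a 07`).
L4: stop op=0x36:6|pad=0:10 ⇒ 0xd800 ⇒ little 00 d8

00 d8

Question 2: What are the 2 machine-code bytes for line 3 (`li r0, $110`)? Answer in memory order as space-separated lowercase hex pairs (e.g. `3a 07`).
line 3 (li): pack op=0x1f:6|rd=0:2|imm=110:8 = 0x7c6e; little→ 6e 7c

6e 7c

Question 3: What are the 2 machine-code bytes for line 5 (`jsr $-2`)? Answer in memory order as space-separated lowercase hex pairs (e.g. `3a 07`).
line 5 (jsr): pack op=0x13:6|imm=-2:10 = 0x4ffe; little→ fe 4f

fe 4f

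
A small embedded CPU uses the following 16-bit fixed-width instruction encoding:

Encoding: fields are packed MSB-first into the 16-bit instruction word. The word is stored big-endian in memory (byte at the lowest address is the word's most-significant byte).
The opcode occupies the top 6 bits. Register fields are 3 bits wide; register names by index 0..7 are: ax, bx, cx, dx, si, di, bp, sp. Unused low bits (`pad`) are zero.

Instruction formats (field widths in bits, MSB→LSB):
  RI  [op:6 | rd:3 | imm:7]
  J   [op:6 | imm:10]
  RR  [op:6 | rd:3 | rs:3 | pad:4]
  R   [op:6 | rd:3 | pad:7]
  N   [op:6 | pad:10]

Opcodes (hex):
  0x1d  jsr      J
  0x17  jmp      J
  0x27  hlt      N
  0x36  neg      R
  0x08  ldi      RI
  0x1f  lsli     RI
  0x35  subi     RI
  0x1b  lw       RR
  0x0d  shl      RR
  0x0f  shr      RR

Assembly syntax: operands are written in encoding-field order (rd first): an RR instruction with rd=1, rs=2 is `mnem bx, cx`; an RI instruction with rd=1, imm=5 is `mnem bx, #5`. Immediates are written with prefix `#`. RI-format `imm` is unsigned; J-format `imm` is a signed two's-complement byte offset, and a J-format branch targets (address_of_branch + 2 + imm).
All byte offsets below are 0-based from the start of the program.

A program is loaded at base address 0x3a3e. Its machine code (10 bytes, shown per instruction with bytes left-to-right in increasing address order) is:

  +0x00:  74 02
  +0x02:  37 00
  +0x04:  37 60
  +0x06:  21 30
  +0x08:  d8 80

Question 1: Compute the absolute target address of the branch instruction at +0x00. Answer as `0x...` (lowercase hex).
0x3a42

[00] 74 02 → 0x7402
  opcode bits[15:10]=0x1d: jsr/J
  [9:0] imm=2 = #2
  target = base 0x3a3e + off 0x00 + 2 + imm 2 = 0x3a42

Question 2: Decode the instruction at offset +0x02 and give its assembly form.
shl bp, ax

off 0x02: read 37 00 as big → 0x3700
  top 6b → 0xd → shl [RR]
  [9:7] rd=6 = bp
  [6:4] rs=0 = ax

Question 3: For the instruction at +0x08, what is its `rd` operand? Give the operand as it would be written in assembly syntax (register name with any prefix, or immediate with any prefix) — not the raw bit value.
off 0x08: read d8 80 as big → 0xd880
  opcode bits[15:10]=0x36: neg/R
  rd@[9:7]=0x1 ⇒ bx

bx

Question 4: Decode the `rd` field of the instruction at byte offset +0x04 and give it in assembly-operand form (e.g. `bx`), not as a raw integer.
@+04  big-endian(37 60) = 0x3760
  op=0x3760>>10=0xd ⇒ shl (RR)
  rd@[9:7]=0x6 ⇒ bp
  rs@[6:4]=0x6 ⇒ bp

bp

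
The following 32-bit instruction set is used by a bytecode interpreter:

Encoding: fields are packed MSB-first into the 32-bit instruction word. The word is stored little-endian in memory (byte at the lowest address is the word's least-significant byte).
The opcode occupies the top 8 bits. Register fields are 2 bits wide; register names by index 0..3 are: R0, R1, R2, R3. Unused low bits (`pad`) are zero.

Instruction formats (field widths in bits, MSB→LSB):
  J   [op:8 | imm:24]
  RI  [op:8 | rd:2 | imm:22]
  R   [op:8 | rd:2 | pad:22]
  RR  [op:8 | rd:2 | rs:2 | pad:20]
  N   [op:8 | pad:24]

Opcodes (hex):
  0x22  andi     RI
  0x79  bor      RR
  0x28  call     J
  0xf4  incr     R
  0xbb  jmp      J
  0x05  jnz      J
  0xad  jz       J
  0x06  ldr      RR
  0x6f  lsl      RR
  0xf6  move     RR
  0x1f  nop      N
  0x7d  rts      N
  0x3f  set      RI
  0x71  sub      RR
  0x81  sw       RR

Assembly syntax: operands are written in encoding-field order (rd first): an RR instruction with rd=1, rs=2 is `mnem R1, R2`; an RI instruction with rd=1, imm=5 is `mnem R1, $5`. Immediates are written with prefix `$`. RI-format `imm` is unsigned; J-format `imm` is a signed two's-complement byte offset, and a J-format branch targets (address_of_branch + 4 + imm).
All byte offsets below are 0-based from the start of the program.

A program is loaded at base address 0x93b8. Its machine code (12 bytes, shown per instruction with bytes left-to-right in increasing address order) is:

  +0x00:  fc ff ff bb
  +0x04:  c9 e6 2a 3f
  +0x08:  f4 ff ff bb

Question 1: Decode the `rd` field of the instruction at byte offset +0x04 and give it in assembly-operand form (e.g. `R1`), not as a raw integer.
[04] c9 e6 2a 3f → 0x3f2ae6c9
  top 8b → 0x3f → set [RI]
  rd: (w>>22)&0x3=0x0 → R0
  imm: (w>>0)&0x3fffff=0x2ae6c9 → $2811593

R0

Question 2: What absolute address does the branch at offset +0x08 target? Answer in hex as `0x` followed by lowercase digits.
0x93b8

@+08  little-endian(f4 ff ff bb) = 0xbbfffff4
  opcode bits[31:24]=0xbb: jmp/J
  imm@[23:0]=0xfffff4 (s24→-12) ⇒ $-12
  target = base 0x93b8 + off 0x08 + 4 + imm -12 = 0x93b8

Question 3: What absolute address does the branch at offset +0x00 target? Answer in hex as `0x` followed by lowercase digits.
0x93b8

+0x00: fc ff ff bb ⇒ word 0xbbfffffc (little)
  op=0xbbfffffc>>24=0xbb ⇒ jmp (J)
  imm@[23:0]=0xfffffc (s24→-4) ⇒ $-4
  target = base 0x93b8 + off 0x00 + 4 + imm -4 = 0x93b8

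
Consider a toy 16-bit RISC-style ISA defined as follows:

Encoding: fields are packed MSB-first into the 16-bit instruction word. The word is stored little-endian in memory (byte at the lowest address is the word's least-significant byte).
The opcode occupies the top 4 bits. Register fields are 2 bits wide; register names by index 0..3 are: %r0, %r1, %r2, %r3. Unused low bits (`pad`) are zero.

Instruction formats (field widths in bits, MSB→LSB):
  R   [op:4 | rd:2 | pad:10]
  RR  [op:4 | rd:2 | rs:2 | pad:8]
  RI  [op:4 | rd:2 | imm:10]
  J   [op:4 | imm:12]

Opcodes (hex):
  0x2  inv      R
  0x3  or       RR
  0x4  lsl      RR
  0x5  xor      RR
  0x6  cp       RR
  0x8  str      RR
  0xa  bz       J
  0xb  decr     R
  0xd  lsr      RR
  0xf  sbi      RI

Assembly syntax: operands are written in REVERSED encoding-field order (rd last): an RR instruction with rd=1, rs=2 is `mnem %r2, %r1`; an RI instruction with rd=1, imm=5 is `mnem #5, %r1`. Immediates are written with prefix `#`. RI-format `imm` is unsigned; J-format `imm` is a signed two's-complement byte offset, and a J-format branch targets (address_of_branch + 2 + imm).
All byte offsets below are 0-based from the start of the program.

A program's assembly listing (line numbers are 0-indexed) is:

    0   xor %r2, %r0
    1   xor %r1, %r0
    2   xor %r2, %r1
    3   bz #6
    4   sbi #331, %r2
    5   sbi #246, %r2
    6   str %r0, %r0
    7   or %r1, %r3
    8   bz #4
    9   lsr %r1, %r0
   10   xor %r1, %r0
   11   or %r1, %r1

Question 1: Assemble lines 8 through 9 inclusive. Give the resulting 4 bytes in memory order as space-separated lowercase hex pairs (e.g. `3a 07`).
04 a0 00 d1

8. bz fields op=0xa:4|imm=4:12 → word a004h → 04 a0
9. lsr fields op=0xd:4|rd=0:2|rs=1:2|pad=0:8 → word d100h → 00 d1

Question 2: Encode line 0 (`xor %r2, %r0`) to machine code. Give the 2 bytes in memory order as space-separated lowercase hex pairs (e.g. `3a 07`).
0. xor fields op=0x5:4|rd=0:2|rs=2:2|pad=0:8 → word 5200h → 00 52

00 52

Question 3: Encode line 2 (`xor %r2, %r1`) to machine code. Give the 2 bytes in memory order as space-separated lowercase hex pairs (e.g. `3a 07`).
L2: xor op=0x5:4|rd=1:2|rs=2:2|pad=0:8 ⇒ 0x5600 ⇒ little 00 56

00 56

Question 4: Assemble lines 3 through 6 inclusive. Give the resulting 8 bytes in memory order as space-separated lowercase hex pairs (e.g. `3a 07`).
06 a0 4b f9 f6 f8 00 80

3. bz fields op=0xa:4|imm=6:12 → word a006h → 06 a0
4. sbi fields op=0xf:4|rd=2:2|imm=331:10 → word f94bh → 4b f9
5. sbi fields op=0xf:4|rd=2:2|imm=246:10 → word f8f6h → f6 f8
6. str fields op=0x8:4|rd=0:2|rs=0:2|pad=0:8 → word 8000h → 00 80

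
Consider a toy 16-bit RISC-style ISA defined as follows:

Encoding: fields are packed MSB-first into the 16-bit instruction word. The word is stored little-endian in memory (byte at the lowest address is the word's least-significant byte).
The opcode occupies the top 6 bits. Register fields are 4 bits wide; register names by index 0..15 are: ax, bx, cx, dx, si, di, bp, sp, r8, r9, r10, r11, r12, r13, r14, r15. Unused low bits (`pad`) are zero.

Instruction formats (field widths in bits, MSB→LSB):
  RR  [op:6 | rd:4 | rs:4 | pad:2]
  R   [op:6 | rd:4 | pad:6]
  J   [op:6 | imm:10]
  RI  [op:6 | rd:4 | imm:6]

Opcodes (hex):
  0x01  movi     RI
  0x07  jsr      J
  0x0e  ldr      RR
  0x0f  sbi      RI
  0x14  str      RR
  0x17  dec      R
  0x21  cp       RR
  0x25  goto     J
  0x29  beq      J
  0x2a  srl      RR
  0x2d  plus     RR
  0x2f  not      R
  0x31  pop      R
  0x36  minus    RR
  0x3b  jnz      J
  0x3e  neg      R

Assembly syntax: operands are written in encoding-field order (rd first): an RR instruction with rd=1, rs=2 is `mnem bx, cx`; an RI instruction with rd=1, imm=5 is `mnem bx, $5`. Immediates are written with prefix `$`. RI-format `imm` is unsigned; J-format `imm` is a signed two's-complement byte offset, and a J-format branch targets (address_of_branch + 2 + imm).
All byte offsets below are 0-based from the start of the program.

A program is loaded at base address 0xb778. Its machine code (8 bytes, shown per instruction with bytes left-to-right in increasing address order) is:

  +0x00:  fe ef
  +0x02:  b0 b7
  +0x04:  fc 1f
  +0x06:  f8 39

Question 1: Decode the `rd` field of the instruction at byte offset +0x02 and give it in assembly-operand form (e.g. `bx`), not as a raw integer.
r14

@+02  little-endian(b0 b7) = 0xb7b0
  opcode bits[15:10]=0x2d: plus/RR
  rd: (w>>6)&0xf=0xe → r14
  rs: (w>>2)&0xf=0xc → r12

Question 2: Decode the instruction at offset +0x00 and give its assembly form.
jnz $-2

@+00  little-endian(fe ef) = 0xeffe
  top 6b → 0x3b → jnz [J]
  imm@[9:0]=0x3fe (s10→-2) ⇒ $-2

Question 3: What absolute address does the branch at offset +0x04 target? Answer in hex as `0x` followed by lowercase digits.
@+04  little-endian(fc 1f) = 0x1ffc
  op=0x1ffc>>10=0x7 ⇒ jsr (J)
  [9:0] imm=1020 (s10→-4) = $-4
  target = base 0xb778 + off 0x04 + 2 + imm -4 = 0xb77a

0xb77a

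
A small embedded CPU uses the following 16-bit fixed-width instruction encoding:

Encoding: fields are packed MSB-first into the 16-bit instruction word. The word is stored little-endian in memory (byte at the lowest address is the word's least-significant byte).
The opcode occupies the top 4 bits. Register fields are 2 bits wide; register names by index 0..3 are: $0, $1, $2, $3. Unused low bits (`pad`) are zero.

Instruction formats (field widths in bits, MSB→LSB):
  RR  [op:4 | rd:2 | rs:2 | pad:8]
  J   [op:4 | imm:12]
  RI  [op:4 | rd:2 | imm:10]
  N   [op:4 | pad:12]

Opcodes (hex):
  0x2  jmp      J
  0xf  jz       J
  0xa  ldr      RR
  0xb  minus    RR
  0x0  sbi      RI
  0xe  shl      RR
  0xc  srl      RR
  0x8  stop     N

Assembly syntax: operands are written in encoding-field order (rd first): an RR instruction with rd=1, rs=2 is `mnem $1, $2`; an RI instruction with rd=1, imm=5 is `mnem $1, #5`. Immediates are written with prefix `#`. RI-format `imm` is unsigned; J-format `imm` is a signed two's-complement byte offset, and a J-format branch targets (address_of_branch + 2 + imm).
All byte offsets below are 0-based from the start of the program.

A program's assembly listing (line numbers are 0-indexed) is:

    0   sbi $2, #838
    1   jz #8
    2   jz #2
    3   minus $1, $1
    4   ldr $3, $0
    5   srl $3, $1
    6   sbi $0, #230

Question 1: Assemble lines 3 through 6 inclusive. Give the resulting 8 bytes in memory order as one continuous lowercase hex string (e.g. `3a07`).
L3: minus op=0xb:4|rd=1:2|rs=1:2|pad=0:8 ⇒ 0xb500 ⇒ little 00 b5
L4: ldr op=0xa:4|rd=3:2|rs=0:2|pad=0:8 ⇒ 0xac00 ⇒ little 00 ac
L5: srl op=0xc:4|rd=3:2|rs=1:2|pad=0:8 ⇒ 0xcd00 ⇒ little 00 cd
L6: sbi op=0x0:4|rd=0:2|imm=230:10 ⇒ 0x00e6 ⇒ little e6 00

00b500ac00cde600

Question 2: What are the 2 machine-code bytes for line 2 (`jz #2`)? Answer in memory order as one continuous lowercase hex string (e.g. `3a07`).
line 2 (jz): pack op=0xf:4|imm=2:12 = 0xf002; little→ 02 f0

02f0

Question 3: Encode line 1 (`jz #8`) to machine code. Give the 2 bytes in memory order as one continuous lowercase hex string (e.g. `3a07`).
08f0

L1: jz op=0xf:4|imm=8:12 ⇒ 0xf008 ⇒ little 08 f0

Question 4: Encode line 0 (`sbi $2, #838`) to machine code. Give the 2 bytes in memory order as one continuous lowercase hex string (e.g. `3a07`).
460b

0. sbi fields op=0x0:4|rd=2:2|imm=838:10 → word 0b46h → 46 0b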